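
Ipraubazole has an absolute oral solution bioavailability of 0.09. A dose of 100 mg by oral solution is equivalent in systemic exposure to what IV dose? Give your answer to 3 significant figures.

D_iv = 9.00 mg

Systemic exposure from an extravascular dose = F × D_ev, so the equivalent IV dose is F × D_ev.
D_iv = F × D_ev = 0.09 × 100 = 9 mg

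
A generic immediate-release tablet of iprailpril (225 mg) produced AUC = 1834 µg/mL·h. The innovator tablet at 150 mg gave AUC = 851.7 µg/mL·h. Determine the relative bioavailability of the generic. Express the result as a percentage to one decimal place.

F_rel = 143.6%

F_rel = (AUC_test/D_test) / (AUC_ref/D_ref)
      = (1834/225) / (851.7/150)
      = 8.15111 / 5.678 = 1.4356 = 143.56%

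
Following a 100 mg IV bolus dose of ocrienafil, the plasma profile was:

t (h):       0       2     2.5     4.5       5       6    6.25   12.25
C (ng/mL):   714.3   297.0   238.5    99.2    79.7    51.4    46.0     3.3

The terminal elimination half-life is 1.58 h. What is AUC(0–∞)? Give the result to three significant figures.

Trapezoidal AUC_0→12.25:
  [0→2]: (714.3+297.0)/2 × 2 = 1011.3
  [2→2.5]: (297.0+238.5)/2 × 0.5 = 133.875
  [2.5→4.5]: (238.5+99.2)/2 × 2 = 337.7
  [4.5→5]: (99.2+79.7)/2 × 0.5 = 44.725
  [5→6]: (79.7+51.4)/2 × 1 = 65.55
  [6→6.25]: (51.4+46.0)/2 × 0.25 = 12.175
  [6.25→12.25]: (46.0+3.3)/2 × 6 = 147.9
  Sum = 1753.225 ng/mL·h
k_e = ln2 / t½ = 0.693147 / 1.58 = 0.4387 h^-1
Extrapolated tail: C_last / k_e = 3.3 / 0.4387 = 7.522
AUC_0→∞ = 1753.225 + 7.522 = 1760.747 ng/mL·h

AUC = 1760 ng/mL·h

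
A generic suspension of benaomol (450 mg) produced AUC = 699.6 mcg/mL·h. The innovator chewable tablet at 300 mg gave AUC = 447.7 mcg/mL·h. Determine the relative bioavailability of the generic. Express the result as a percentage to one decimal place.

F_rel = (AUC_test/D_test) / (AUC_ref/D_ref)
      = (699.6/450) / (447.7/300)
      = 1.55467 / 1.49233 = 1.0418 = 104.18%

F_rel = 104.2%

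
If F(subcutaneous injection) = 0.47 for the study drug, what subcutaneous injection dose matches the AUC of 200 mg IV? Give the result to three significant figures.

For equal systemic exposure: F × D_ev = D_iv
D_ev = D_iv / F = 200 / 0.47 = 425.532 mg

D_subcutaneous = 426 mg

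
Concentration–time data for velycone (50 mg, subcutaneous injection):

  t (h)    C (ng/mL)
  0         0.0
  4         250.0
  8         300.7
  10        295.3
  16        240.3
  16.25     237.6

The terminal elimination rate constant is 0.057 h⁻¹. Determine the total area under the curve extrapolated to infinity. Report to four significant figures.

AUC = 8032 ng/mL·h

Trapezoidal AUC_0→16.25:
  [0→4]: (0.0+250.0)/2 × 4 = 500.0
  [4→8]: (250.0+300.7)/2 × 4 = 1101.4
  [8→10]: (300.7+295.3)/2 × 2 = 596.0
  [10→16]: (295.3+240.3)/2 × 6 = 1606.8
  [16→16.25]: (240.3+237.6)/2 × 0.25 = 59.7375
  Sum = 3863.9375 ng/mL·h
Extrapolated tail: C_last / k_e = 237.6 / 0.057 = 4168.421
AUC_0→∞ = 3863.9375 + 4168.421 = 8032.3585 ng/mL·h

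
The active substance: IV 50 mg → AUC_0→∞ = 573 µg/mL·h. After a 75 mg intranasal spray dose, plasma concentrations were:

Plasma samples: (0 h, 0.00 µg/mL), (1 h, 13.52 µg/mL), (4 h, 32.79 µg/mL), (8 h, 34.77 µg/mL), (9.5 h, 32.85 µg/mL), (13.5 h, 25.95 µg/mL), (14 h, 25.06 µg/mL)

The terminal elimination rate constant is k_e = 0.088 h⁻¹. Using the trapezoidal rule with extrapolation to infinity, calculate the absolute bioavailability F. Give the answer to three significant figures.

Trapezoidal AUC_0→14 (intranasal spray):
  [0→1]: (0.00+13.52)/2 × 1 = 6.76
  [1→4]: (13.52+32.79)/2 × 3 = 69.465
  [4→8]: (32.79+34.77)/2 × 4 = 135.12
  [8→9.5]: (34.77+32.85)/2 × 1.5 = 50.715
  [9.5→13.5]: (32.85+25.95)/2 × 4 = 117.6
  [13.5→14]: (25.95+25.06)/2 × 0.5 = 12.7525
  Sum = 392.4125 µg/mL·h
Tail: C_last/k_e = 25.06/0.088 = 284.773
AUC_0→∞ (intranasal spray) = 392.4125 + 284.773 = 677.1855 µg/mL·h
F = (AUC_ev/D_ev)/(AUC_iv/D_iv) = (677.1855/75)/(573/50) = 9.02914/11.46 = 0.7879

F = 0.788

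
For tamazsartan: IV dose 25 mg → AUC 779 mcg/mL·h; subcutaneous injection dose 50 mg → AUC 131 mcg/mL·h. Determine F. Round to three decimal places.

F = 0.084

F = (AUC_ev / D_ev) / (AUC_iv / D_iv)
  = (131/50) / (779/25)
  = 2.62 / 31.16 = 0.0841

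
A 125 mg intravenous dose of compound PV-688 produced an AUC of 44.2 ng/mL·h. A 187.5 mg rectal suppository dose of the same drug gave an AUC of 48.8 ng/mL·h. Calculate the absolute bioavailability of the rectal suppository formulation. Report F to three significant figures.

F = 0.736

F = (AUC_ev / D_ev) / (AUC_iv / D_iv)
  = (48.8/187.5) / (44.2/125)
  = 0.260267 / 0.3536 = 0.7360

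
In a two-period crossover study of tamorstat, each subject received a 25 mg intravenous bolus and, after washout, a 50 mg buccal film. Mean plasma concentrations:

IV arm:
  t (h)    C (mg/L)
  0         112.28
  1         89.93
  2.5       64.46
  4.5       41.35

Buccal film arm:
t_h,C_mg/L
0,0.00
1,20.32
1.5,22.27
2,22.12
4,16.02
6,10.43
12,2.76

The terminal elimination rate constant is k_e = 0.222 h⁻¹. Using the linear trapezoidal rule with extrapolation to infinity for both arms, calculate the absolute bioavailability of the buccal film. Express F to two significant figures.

Trapezoidal AUC_0→4.5 (IV):
  [0→1]: (112.28+89.93)/2 × 1 = 101.105
  [1→2.5]: (89.93+64.46)/2 × 1.5 = 115.7925
  [2.5→4.5]: (64.46+41.35)/2 × 2 = 105.81
  Sum = 322.7075 mg/L·h
IV tail: 41.35/0.222 = 186.261; AUC_iv,0→∞ = 322.7075 + 186.261 = 508.9685 mg/L·h
Trapezoidal AUC_0→12 (buccal film):
  [0→1]: (0.00+20.32)/2 × 1 = 10.16
  [1→1.5]: (20.32+22.27)/2 × 0.5 = 10.6475
  [1.5→2]: (22.27+22.12)/2 × 0.5 = 11.0975
  [2→4]: (22.12+16.02)/2 × 2 = 38.14
  [4→6]: (16.02+10.43)/2 × 2 = 26.45
  [6→12]: (10.43+2.76)/2 × 6 = 39.57
  Sum = 136.065 mg/L·h
buccal film tail: 2.76/0.222 = 12.432; AUC_ev,0→∞ = 136.065 + 12.432 = 148.497 mg/L·h
F = (AUC_ev/D_ev)/(AUC_iv/D_iv) = (148.497/50)/(508.9685/25) = 2.96994/20.35874 = 0.1459

F = 0.15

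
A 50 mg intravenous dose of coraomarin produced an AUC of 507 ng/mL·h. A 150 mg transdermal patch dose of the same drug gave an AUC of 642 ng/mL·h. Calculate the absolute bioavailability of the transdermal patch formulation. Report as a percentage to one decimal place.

F = (AUC_ev / D_ev) / (AUC_iv / D_iv)
  = (642/150) / (507/50)
  = 4.28 / 10.14 = 0.4221
  = 42.21%

F = 42.2%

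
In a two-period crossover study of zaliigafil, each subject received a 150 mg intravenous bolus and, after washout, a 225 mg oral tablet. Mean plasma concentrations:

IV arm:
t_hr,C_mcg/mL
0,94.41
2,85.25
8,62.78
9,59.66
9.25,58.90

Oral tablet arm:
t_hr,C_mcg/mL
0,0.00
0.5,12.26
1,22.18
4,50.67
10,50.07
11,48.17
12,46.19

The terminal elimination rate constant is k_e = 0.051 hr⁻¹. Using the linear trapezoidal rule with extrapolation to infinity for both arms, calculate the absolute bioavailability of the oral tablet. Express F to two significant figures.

Trapezoidal AUC_0→9.25 (IV):
  [0→2]: (94.41+85.25)/2 × 2 = 179.66
  [2→8]: (85.25+62.78)/2 × 6 = 444.09
  [8→9]: (62.78+59.66)/2 × 1 = 61.22
  [9→9.25]: (59.66+58.90)/2 × 0.25 = 14.82
  Sum = 699.79 mcg/mL·hr
IV tail: 58.90/0.051 = 1154.902; AUC_iv,0→∞ = 699.79 + 1154.902 = 1854.692 mcg/mL·hr
Trapezoidal AUC_0→12 (oral tablet):
  [0→0.5]: (0.00+12.26)/2 × 0.5 = 3.065
  [0.5→1]: (12.26+22.18)/2 × 0.5 = 8.61
  [1→4]: (22.18+50.67)/2 × 3 = 109.275
  [4→10]: (50.67+50.07)/2 × 6 = 302.22
  [10→11]: (50.07+48.17)/2 × 1 = 49.12
  [11→12]: (48.17+46.19)/2 × 1 = 47.18
  Sum = 519.47 mcg/mL·hr
oral tablet tail: 46.19/0.051 = 905.686; AUC_ev,0→∞ = 519.47 + 905.686 = 1425.156 mcg/mL·hr
F = (AUC_ev/D_ev)/(AUC_iv/D_iv) = (1425.156/225)/(1854.692/150) = 6.33403/12.3646 = 0.5123

F = 0.51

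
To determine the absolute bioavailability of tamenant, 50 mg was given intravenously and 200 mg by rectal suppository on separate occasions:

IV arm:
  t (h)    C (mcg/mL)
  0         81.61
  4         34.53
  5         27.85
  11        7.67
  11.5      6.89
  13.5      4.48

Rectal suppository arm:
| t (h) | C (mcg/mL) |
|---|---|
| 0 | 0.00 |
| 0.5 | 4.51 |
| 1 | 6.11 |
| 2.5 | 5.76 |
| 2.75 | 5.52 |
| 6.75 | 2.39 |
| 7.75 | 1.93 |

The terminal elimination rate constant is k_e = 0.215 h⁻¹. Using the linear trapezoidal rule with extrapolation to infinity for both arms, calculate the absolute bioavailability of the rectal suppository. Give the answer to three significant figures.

Trapezoidal AUC_0→13.5 (IV):
  [0→4]: (81.61+34.53)/2 × 4 = 232.28
  [4→5]: (34.53+27.85)/2 × 1 = 31.19
  [5→11]: (27.85+7.67)/2 × 6 = 106.56
  [11→11.5]: (7.67+6.89)/2 × 0.5 = 3.64
  [11.5→13.5]: (6.89+4.48)/2 × 2 = 11.37
  Sum = 385.04 mcg/mL·h
IV tail: 4.48/0.215 = 20.837; AUC_iv,0→∞ = 385.04 + 20.837 = 405.877 mcg/mL·h
Trapezoidal AUC_0→7.75 (rectal suppository):
  [0→0.5]: (0.00+4.51)/2 × 0.5 = 1.1275
  [0.5→1]: (4.51+6.11)/2 × 0.5 = 2.655
  [1→2.5]: (6.11+5.76)/2 × 1.5 = 8.9025
  [2.5→2.75]: (5.76+5.52)/2 × 0.25 = 1.41
  [2.75→6.75]: (5.52+2.39)/2 × 4 = 15.82
  [6.75→7.75]: (2.39+1.93)/2 × 1 = 2.16
  Sum = 32.075 mcg/mL·h
rectal suppository tail: 1.93/0.215 = 8.977; AUC_ev,0→∞ = 32.075 + 8.977 = 41.052 mcg/mL·h
F = (AUC_ev/D_ev)/(AUC_iv/D_iv) = (41.052/200)/(405.877/50) = 0.20526/8.11754 = 0.0253

F = 0.0253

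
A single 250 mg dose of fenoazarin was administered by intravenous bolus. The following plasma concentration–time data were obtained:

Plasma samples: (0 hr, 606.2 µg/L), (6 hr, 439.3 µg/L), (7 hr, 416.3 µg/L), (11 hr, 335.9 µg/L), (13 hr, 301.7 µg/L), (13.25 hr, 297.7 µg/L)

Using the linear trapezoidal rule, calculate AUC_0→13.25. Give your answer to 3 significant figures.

AUC = 5780 µg/L·hr

Trapezoidal AUC_0→13.25:
  [0→6]: (606.2+439.3)/2 × 6 = 3136.5
  [6→7]: (439.3+416.3)/2 × 1 = 427.8
  [7→11]: (416.3+335.9)/2 × 4 = 1504.4
  [11→13]: (335.9+301.7)/2 × 2 = 637.6
  [13→13.25]: (301.7+297.7)/2 × 0.25 = 74.925
  Sum = 5781.225 µg/L·hr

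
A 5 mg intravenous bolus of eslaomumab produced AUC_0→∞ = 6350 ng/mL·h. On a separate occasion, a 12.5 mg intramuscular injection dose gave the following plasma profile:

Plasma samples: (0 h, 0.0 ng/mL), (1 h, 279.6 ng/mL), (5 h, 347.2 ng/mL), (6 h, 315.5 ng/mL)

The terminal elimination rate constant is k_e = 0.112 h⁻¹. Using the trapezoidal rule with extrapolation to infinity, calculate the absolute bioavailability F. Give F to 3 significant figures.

F = 0.286

Trapezoidal AUC_0→6 (intramuscular injection):
  [0→1]: (0.0+279.6)/2 × 1 = 139.8
  [1→5]: (279.6+347.2)/2 × 4 = 1253.6
  [5→6]: (347.2+315.5)/2 × 1 = 331.35
  Sum = 1724.75 ng/mL·h
Tail: C_last/k_e = 315.5/0.112 = 2816.964
AUC_0→∞ (intramuscular injection) = 1724.75 + 2816.964 = 4541.714 ng/mL·h
F = (AUC_ev/D_ev)/(AUC_iv/D_iv) = (4541.714/12.5)/(6350/5) = 363.33712/1270 = 0.2861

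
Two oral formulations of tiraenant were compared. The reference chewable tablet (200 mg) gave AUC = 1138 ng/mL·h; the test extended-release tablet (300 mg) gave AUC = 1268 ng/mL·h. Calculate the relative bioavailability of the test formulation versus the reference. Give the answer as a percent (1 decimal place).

F_rel = 74.3%

F_rel = (AUC_test/D_test) / (AUC_ref/D_ref)
      = (1268/300) / (1138/200)
      = 4.22667 / 5.69 = 0.7428 = 74.28%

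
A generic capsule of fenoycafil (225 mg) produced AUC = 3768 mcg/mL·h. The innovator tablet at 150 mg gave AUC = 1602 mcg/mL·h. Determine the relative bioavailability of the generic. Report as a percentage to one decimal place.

F_rel = 156.8%

F_rel = (AUC_test/D_test) / (AUC_ref/D_ref)
      = (3768/225) / (1602/150)
      = 16.7467 / 10.68 = 1.5680 = 156.80%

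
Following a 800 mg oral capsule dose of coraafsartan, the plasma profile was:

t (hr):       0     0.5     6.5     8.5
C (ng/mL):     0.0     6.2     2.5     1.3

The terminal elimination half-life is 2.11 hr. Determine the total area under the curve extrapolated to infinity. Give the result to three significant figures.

Trapezoidal AUC_0→8.5:
  [0→0.5]: (0.0+6.2)/2 × 0.5 = 1.55
  [0.5→6.5]: (6.2+2.5)/2 × 6 = 26.1
  [6.5→8.5]: (2.5+1.3)/2 × 2 = 3.8
  Sum = 31.45 ng/mL·hr
k_e = ln2 / t½ = 0.693147 / 2.11 = 0.3285 hr^-1
Extrapolated tail: C_last / k_e = 1.3 / 0.3285 = 3.957
AUC_0→∞ = 31.45 + 3.957 = 35.407 ng/mL·hr

AUC = 35.4 ng/mL·hr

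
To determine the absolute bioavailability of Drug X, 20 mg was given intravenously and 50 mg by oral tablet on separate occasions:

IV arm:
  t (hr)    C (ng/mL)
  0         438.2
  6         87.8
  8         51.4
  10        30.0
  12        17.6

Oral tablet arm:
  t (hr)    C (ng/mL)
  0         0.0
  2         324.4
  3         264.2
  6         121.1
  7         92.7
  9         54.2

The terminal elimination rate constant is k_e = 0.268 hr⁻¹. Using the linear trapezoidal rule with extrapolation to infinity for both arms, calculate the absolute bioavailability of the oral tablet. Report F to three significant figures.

Trapezoidal AUC_0→12 (IV):
  [0→6]: (438.2+87.8)/2 × 6 = 1578.0
  [6→8]: (87.8+51.4)/2 × 2 = 139.2
  [8→10]: (51.4+30.0)/2 × 2 = 81.4
  [10→12]: (30.0+17.6)/2 × 2 = 47.6
  Sum = 1846.2 ng/mL·hr
IV tail: 17.6/0.268 = 65.672; AUC_iv,0→∞ = 1846.2 + 65.672 = 1911.872 ng/mL·hr
Trapezoidal AUC_0→9 (oral tablet):
  [0→2]: (0.0+324.4)/2 × 2 = 324.4
  [2→3]: (324.4+264.2)/2 × 1 = 294.3
  [3→6]: (264.2+121.1)/2 × 3 = 577.95
  [6→7]: (121.1+92.7)/2 × 1 = 106.9
  [7→9]: (92.7+54.2)/2 × 2 = 146.9
  Sum = 1450.45 ng/mL·hr
oral tablet tail: 54.2/0.268 = 202.239; AUC_ev,0→∞ = 1450.45 + 202.239 = 1652.689 ng/mL·hr
F = (AUC_ev/D_ev)/(AUC_iv/D_iv) = (1652.689/50)/(1911.872/20) = 33.05378/95.5936 = 0.3458

F = 0.346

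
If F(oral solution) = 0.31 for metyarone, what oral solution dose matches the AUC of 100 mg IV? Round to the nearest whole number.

For equal systemic exposure: F × D_ev = D_iv
D_ev = D_iv / F = 100 / 0.31 = 322.581 mg

D_oral = 323 mg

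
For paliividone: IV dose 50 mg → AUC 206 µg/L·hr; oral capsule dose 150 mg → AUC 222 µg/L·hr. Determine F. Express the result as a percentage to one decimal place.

F = (AUC_ev / D_ev) / (AUC_iv / D_iv)
  = (222/150) / (206/50)
  = 1.48 / 4.12 = 0.3592
  = 35.92%

F = 35.9%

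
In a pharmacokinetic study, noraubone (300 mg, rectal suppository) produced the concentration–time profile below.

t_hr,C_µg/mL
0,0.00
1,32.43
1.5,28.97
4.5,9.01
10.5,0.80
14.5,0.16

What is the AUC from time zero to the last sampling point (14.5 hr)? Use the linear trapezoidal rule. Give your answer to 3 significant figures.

AUC = 120 µg/mL·hr

Trapezoidal AUC_0→14.5:
  [0→1]: (0.00+32.43)/2 × 1 = 16.215
  [1→1.5]: (32.43+28.97)/2 × 0.5 = 15.35
  [1.5→4.5]: (28.97+9.01)/2 × 3 = 56.97
  [4.5→10.5]: (9.01+0.80)/2 × 6 = 29.43
  [10.5→14.5]: (0.80+0.16)/2 × 4 = 1.92
  Sum = 119.885 µg/mL·hr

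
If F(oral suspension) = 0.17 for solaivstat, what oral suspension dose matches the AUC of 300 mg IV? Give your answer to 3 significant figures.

For equal systemic exposure: F × D_ev = D_iv
D_ev = D_iv / F = 300 / 0.17 = 1764.71 mg

D_oral = 1760 mg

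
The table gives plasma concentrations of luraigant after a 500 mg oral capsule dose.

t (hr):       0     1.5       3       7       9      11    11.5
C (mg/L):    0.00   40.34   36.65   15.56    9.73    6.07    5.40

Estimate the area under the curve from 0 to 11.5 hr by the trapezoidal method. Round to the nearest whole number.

AUC = 236 mg/L·hr

Trapezoidal AUC_0→11.5:
  [0→1.5]: (0.00+40.34)/2 × 1.5 = 30.255
  [1.5→3]: (40.34+36.65)/2 × 1.5 = 57.7425
  [3→7]: (36.65+15.56)/2 × 4 = 104.42
  [7→9]: (15.56+9.73)/2 × 2 = 25.29
  [9→11]: (9.73+6.07)/2 × 2 = 15.8
  [11→11.5]: (6.07+5.40)/2 × 0.5 = 2.8675
  Sum = 236.375 mg/L·hr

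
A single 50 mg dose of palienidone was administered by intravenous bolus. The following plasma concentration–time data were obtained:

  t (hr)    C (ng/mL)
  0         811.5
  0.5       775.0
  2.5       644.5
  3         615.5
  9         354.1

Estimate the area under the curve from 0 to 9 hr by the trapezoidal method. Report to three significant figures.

Trapezoidal AUC_0→9:
  [0→0.5]: (811.5+775.0)/2 × 0.5 = 396.625
  [0.5→2.5]: (775.0+644.5)/2 × 2 = 1419.5
  [2.5→3]: (644.5+615.5)/2 × 0.5 = 315.0
  [3→9]: (615.5+354.1)/2 × 6 = 2908.8
  Sum = 5039.925 ng/mL·hr

AUC = 5040 ng/mL·hr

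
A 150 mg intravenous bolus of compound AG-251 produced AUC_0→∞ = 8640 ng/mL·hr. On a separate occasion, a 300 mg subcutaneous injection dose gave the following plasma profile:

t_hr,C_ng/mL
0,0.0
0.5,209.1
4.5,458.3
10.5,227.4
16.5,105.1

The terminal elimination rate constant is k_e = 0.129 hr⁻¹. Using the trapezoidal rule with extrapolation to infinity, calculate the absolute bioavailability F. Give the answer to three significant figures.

F = 0.304

Trapezoidal AUC_0→16.5 (subcutaneous injection):
  [0→0.5]: (0.0+209.1)/2 × 0.5 = 52.275
  [0.5→4.5]: (209.1+458.3)/2 × 4 = 1334.8
  [4.5→10.5]: (458.3+227.4)/2 × 6 = 2057.1
  [10.5→16.5]: (227.4+105.1)/2 × 6 = 997.5
  Sum = 4441.675 ng/mL·hr
Tail: C_last/k_e = 105.1/0.129 = 814.729
AUC_0→∞ (subcutaneous injection) = 4441.675 + 814.729 = 5256.404 ng/mL·hr
F = (AUC_ev/D_ev)/(AUC_iv/D_iv) = (5256.404/300)/(8640/150) = 17.5213/57.6 = 0.3042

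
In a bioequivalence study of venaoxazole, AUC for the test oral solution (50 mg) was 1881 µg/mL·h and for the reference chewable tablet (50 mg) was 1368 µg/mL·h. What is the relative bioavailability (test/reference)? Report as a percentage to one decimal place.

F_rel = 137.5%

F_rel = (AUC_test/D_test) / (AUC_ref/D_ref)
      = (1881/50) / (1368/50)
      = 37.62 / 27.36 = 1.3750 = 137.50%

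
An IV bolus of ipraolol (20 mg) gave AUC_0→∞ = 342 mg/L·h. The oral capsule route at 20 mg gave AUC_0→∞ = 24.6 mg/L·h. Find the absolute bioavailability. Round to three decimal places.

F = (AUC_ev / D_ev) / (AUC_iv / D_iv)
  = (24.6/20) / (342/20)
  = 1.23 / 17.1 = 0.0719

F = 0.072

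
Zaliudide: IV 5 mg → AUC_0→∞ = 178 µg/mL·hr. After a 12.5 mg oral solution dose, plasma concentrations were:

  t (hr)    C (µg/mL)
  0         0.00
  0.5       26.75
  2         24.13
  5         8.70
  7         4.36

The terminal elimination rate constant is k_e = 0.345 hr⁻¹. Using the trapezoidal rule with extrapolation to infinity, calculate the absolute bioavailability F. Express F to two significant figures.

F = 0.27

Trapezoidal AUC_0→7 (oral solution):
  [0→0.5]: (0.00+26.75)/2 × 0.5 = 6.6875
  [0.5→2]: (26.75+24.13)/2 × 1.5 = 38.16
  [2→5]: (24.13+8.70)/2 × 3 = 49.245
  [5→7]: (8.70+4.36)/2 × 2 = 13.06
  Sum = 107.1525 µg/mL·hr
Tail: C_last/k_e = 4.36/0.345 = 12.638
AUC_0→∞ (oral solution) = 107.1525 + 12.638 = 119.7905 µg/mL·hr
F = (AUC_ev/D_ev)/(AUC_iv/D_iv) = (119.7905/12.5)/(178/5) = 9.58324/35.6 = 0.2692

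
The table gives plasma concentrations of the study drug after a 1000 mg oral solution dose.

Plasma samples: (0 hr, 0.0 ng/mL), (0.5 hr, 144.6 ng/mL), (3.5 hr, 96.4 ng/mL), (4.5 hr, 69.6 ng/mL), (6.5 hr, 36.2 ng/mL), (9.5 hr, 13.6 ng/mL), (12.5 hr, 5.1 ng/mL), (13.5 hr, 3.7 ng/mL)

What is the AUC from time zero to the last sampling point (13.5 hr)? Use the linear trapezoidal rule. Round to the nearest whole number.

AUC = 694 ng/mL·hr

Trapezoidal AUC_0→13.5:
  [0→0.5]: (0.0+144.6)/2 × 0.5 = 36.15
  [0.5→3.5]: (144.6+96.4)/2 × 3 = 361.5
  [3.5→4.5]: (96.4+69.6)/2 × 1 = 83.0
  [4.5→6.5]: (69.6+36.2)/2 × 2 = 105.8
  [6.5→9.5]: (36.2+13.6)/2 × 3 = 74.7
  [9.5→12.5]: (13.6+5.1)/2 × 3 = 28.05
  [12.5→13.5]: (5.1+3.7)/2 × 1 = 4.4
  Sum = 693.6 ng/mL·hr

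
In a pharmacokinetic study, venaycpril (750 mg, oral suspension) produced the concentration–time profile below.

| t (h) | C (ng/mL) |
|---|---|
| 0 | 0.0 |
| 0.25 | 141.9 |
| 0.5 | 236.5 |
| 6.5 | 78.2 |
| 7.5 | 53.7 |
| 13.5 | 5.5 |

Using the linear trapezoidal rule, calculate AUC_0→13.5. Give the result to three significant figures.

AUC = 1250 ng/mL·h

Trapezoidal AUC_0→13.5:
  [0→0.25]: (0.0+141.9)/2 × 0.25 = 17.7375
  [0.25→0.5]: (141.9+236.5)/2 × 0.25 = 47.3
  [0.5→6.5]: (236.5+78.2)/2 × 6 = 944.1
  [6.5→7.5]: (78.2+53.7)/2 × 1 = 65.95
  [7.5→13.5]: (53.7+5.5)/2 × 6 = 177.6
  Sum = 1252.6875 ng/mL·h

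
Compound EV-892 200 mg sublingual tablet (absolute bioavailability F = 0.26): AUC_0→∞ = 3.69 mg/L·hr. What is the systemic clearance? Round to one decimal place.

CL = F × Dose / AUC_0→∞
   = 0.26 × 200 / 3.69 = 14.0921 L/hr

CL = 14.1 L/hr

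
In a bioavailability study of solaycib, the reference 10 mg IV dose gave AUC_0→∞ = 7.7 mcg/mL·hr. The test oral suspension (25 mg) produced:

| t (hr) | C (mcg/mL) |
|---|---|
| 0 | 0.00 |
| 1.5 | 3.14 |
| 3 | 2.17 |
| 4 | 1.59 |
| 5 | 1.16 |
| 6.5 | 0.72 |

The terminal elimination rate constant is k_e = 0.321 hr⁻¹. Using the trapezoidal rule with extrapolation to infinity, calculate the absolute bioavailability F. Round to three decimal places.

F = 0.688

Trapezoidal AUC_0→6.5 (oral suspension):
  [0→1.5]: (0.00+3.14)/2 × 1.5 = 2.355
  [1.5→3]: (3.14+2.17)/2 × 1.5 = 3.9825
  [3→4]: (2.17+1.59)/2 × 1 = 1.88
  [4→5]: (1.59+1.16)/2 × 1 = 1.375
  [5→6.5]: (1.16+0.72)/2 × 1.5 = 1.41
  Sum = 11.0025 mcg/mL·hr
Tail: C_last/k_e = 0.72/0.321 = 2.243
AUC_0→∞ (oral suspension) = 11.0025 + 2.243 = 13.2455 mcg/mL·hr
F = (AUC_ev/D_ev)/(AUC_iv/D_iv) = (13.2455/25)/(7.7/10) = 0.52982/0.77 = 0.6881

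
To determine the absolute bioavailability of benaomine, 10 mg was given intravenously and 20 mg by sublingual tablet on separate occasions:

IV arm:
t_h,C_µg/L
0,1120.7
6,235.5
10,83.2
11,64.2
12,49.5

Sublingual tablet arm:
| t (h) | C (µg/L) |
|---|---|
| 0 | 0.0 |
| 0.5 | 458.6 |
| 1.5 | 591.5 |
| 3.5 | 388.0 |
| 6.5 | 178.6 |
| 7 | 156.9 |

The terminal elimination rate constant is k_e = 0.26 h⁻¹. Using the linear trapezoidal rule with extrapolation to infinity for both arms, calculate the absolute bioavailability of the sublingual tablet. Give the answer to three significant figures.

Trapezoidal AUC_0→12 (IV):
  [0→6]: (1120.7+235.5)/2 × 6 = 4068.6
  [6→10]: (235.5+83.2)/2 × 4 = 637.4
  [10→11]: (83.2+64.2)/2 × 1 = 73.7
  [11→12]: (64.2+49.5)/2 × 1 = 56.85
  Sum = 4836.55 µg/L·h
IV tail: 49.5/0.26 = 190.385; AUC_iv,0→∞ = 4836.55 + 190.385 = 5026.935 µg/L·h
Trapezoidal AUC_0→7 (sublingual tablet):
  [0→0.5]: (0.0+458.6)/2 × 0.5 = 114.65
  [0.5→1.5]: (458.6+591.5)/2 × 1 = 525.05
  [1.5→3.5]: (591.5+388.0)/2 × 2 = 979.5
  [3.5→6.5]: (388.0+178.6)/2 × 3 = 849.9
  [6.5→7]: (178.6+156.9)/2 × 0.5 = 83.875
  Sum = 2552.975 µg/L·h
sublingual tablet tail: 156.9/0.26 = 603.462; AUC_ev,0→∞ = 2552.975 + 603.462 = 3156.437 µg/L·h
F = (AUC_ev/D_ev)/(AUC_iv/D_iv) = (3156.437/20)/(5026.935/10) = 157.82185/502.6935 = 0.3140

F = 0.314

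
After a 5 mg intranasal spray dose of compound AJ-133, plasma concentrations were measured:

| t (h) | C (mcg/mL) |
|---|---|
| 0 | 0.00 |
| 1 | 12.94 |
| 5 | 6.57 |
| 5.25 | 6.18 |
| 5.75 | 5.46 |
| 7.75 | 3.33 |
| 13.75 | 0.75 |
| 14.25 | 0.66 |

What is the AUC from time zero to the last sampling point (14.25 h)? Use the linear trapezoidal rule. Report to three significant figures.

Trapezoidal AUC_0→14.25:
  [0→1]: (0.00+12.94)/2 × 1 = 6.47
  [1→5]: (12.94+6.57)/2 × 4 = 39.02
  [5→5.25]: (6.57+6.18)/2 × 0.25 = 1.59375
  [5.25→5.75]: (6.18+5.46)/2 × 0.5 = 2.91
  [5.75→7.75]: (5.46+3.33)/2 × 2 = 8.79
  [7.75→13.75]: (3.33+0.75)/2 × 6 = 12.24
  [13.75→14.25]: (0.75+0.66)/2 × 0.5 = 0.3525
  Sum = 71.37625 mcg/mL·h

AUC = 71.4 mcg/mL·h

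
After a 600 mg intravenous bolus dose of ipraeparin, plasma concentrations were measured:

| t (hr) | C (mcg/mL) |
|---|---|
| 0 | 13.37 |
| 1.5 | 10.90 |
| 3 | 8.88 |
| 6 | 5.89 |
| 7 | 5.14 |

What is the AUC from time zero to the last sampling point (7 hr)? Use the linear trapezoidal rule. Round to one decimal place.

AUC = 60.7 mcg/mL·hr

Trapezoidal AUC_0→7:
  [0→1.5]: (13.37+10.90)/2 × 1.5 = 18.2025
  [1.5→3]: (10.90+8.88)/2 × 1.5 = 14.835
  [3→6]: (8.88+5.89)/2 × 3 = 22.155
  [6→7]: (5.89+5.14)/2 × 1 = 5.515
  Sum = 60.7075 mcg/mL·hr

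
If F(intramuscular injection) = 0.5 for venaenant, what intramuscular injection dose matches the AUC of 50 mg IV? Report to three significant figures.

D_intramuscular = 100 mg

For equal systemic exposure: F × D_ev = D_iv
D_ev = D_iv / F = 50 / 0.5 = 100 mg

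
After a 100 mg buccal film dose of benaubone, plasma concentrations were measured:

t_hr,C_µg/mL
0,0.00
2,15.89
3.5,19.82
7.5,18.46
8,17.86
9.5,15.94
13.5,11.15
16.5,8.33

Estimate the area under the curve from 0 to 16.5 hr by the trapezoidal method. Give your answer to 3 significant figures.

AUC = 237 µg/mL·hr

Trapezoidal AUC_0→16.5:
  [0→2]: (0.00+15.89)/2 × 2 = 15.89
  [2→3.5]: (15.89+19.82)/2 × 1.5 = 26.7825
  [3.5→7.5]: (19.82+18.46)/2 × 4 = 76.56
  [7.5→8]: (18.46+17.86)/2 × 0.5 = 9.08
  [8→9.5]: (17.86+15.94)/2 × 1.5 = 25.35
  [9.5→13.5]: (15.94+11.15)/2 × 4 = 54.18
  [13.5→16.5]: (11.15+8.33)/2 × 3 = 29.22
  Sum = 237.0625 µg/mL·hr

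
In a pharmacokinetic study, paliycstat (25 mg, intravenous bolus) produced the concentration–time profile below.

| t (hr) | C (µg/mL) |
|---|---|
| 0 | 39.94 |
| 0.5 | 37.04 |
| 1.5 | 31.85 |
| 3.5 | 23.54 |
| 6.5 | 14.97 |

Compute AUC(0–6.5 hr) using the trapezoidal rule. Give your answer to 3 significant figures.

AUC = 167 µg/mL·hr

Trapezoidal AUC_0→6.5:
  [0→0.5]: (39.94+37.04)/2 × 0.5 = 19.245
  [0.5→1.5]: (37.04+31.85)/2 × 1 = 34.445
  [1.5→3.5]: (31.85+23.54)/2 × 2 = 55.39
  [3.5→6.5]: (23.54+14.97)/2 × 3 = 57.765
  Sum = 166.845 µg/mL·hr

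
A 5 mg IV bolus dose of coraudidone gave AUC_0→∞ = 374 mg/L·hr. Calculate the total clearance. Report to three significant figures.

CL = 0.0134 L/hr

CL = Dose_iv / AUC_0→∞
   = 5 / 374 = 0.013369 L/hr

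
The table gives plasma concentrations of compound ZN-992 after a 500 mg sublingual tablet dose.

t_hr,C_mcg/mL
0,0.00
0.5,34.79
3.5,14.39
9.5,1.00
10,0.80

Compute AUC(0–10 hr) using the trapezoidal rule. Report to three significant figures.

Trapezoidal AUC_0→10:
  [0→0.5]: (0.00+34.79)/2 × 0.5 = 8.6975
  [0.5→3.5]: (34.79+14.39)/2 × 3 = 73.77
  [3.5→9.5]: (14.39+1.00)/2 × 6 = 46.17
  [9.5→10]: (1.00+0.80)/2 × 0.5 = 0.45
  Sum = 129.0875 mcg/mL·hr

AUC = 129 mcg/mL·hr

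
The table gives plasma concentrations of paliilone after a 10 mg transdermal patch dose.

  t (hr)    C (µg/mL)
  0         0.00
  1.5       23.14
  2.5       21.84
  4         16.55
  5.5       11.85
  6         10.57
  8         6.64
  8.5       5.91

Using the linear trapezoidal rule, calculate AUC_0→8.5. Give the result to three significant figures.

Trapezoidal AUC_0→8.5:
  [0→1.5]: (0.00+23.14)/2 × 1.5 = 17.355
  [1.5→2.5]: (23.14+21.84)/2 × 1 = 22.49
  [2.5→4]: (21.84+16.55)/2 × 1.5 = 28.7925
  [4→5.5]: (16.55+11.85)/2 × 1.5 = 21.3
  [5.5→6]: (11.85+10.57)/2 × 0.5 = 5.605
  [6→8]: (10.57+6.64)/2 × 2 = 17.21
  [8→8.5]: (6.64+5.91)/2 × 0.5 = 3.1375
  Sum = 115.89 µg/mL·hr

AUC = 116 µg/mL·hr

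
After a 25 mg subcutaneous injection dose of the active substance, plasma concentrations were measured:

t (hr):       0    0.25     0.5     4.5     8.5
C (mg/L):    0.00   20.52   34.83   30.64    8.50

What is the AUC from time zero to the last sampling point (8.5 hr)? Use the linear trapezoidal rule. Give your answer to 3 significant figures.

Trapezoidal AUC_0→8.5:
  [0→0.25]: (0.00+20.52)/2 × 0.25 = 2.565
  [0.25→0.5]: (20.52+34.83)/2 × 0.25 = 6.91875
  [0.5→4.5]: (34.83+30.64)/2 × 4 = 130.94
  [4.5→8.5]: (30.64+8.50)/2 × 4 = 78.28
  Sum = 218.70375 mg/L·hr

AUC = 219 mg/L·hr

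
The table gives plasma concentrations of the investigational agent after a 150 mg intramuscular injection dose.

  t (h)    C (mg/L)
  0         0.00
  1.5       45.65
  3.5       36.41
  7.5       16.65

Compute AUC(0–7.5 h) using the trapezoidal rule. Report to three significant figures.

Trapezoidal AUC_0→7.5:
  [0→1.5]: (0.00+45.65)/2 × 1.5 = 34.2375
  [1.5→3.5]: (45.65+36.41)/2 × 2 = 82.06
  [3.5→7.5]: (36.41+16.65)/2 × 4 = 106.12
  Sum = 222.4175 mg/L·h

AUC = 222 mg/L·h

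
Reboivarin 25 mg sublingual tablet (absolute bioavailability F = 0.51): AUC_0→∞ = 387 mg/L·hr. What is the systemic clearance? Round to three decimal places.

CL = 0.033 L/hr

CL = F × Dose / AUC_0→∞
   = 0.51 × 25 / 387 = 0.0329457 L/hr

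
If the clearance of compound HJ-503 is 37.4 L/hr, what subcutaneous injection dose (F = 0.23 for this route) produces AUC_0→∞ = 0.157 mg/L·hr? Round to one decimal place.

Dose = 25.5 mg

Dose = CL × AUC_0→∞ / F
     = 37.4 × 0.157 / 0.23 = 25.5296 mg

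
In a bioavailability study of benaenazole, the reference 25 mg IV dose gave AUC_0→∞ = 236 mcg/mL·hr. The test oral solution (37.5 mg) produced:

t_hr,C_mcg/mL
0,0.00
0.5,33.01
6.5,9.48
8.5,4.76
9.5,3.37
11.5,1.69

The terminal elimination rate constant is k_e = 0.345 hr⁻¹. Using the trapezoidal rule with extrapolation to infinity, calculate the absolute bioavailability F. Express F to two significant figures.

Trapezoidal AUC_0→11.5 (oral solution):
  [0→0.5]: (0.00+33.01)/2 × 0.5 = 8.2525
  [0.5→6.5]: (33.01+9.48)/2 × 6 = 127.47
  [6.5→8.5]: (9.48+4.76)/2 × 2 = 14.24
  [8.5→9.5]: (4.76+3.37)/2 × 1 = 4.065
  [9.5→11.5]: (3.37+1.69)/2 × 2 = 5.06
  Sum = 159.0875 mcg/mL·hr
Tail: C_last/k_e = 1.69/0.345 = 4.899
AUC_0→∞ (oral solution) = 159.0875 + 4.899 = 163.9865 mcg/mL·hr
F = (AUC_ev/D_ev)/(AUC_iv/D_iv) = (163.9865/37.5)/(236/25) = 4.37297/9.44 = 0.4632

F = 0.46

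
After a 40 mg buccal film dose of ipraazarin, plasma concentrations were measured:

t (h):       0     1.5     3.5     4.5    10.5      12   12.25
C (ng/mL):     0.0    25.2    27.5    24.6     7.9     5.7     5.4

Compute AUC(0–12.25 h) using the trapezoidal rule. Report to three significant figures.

AUC = 207 ng/mL·h

Trapezoidal AUC_0→12.25:
  [0→1.5]: (0.0+25.2)/2 × 1.5 = 18.9
  [1.5→3.5]: (25.2+27.5)/2 × 2 = 52.7
  [3.5→4.5]: (27.5+24.6)/2 × 1 = 26.05
  [4.5→10.5]: (24.6+7.9)/2 × 6 = 97.5
  [10.5→12]: (7.9+5.7)/2 × 1.5 = 10.2
  [12→12.25]: (5.7+5.4)/2 × 0.25 = 1.3875
  Sum = 206.7375 ng/mL·h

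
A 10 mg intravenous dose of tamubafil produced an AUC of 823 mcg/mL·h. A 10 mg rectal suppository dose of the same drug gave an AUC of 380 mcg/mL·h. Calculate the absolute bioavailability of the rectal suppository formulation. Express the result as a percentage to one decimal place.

F = (AUC_ev / D_ev) / (AUC_iv / D_iv)
  = (380/10) / (823/10)
  = 38 / 82.3 = 0.4617
  = 46.17%

F = 46.2%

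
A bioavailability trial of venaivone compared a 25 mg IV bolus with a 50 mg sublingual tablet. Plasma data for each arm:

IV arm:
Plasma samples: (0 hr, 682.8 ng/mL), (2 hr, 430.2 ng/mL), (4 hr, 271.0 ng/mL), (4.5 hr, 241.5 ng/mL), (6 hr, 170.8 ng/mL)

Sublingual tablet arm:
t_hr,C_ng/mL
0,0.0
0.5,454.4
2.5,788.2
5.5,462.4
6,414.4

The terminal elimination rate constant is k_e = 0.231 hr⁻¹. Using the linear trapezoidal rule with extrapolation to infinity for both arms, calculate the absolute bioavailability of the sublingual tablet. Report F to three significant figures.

Trapezoidal AUC_0→6 (IV):
  [0→2]: (682.8+430.2)/2 × 2 = 1113.0
  [2→4]: (430.2+271.0)/2 × 2 = 701.2
  [4→4.5]: (271.0+241.5)/2 × 0.5 = 128.125
  [4.5→6]: (241.5+170.8)/2 × 1.5 = 309.225
  Sum = 2251.55 ng/mL·hr
IV tail: 170.8/0.231 = 739.394; AUC_iv,0→∞ = 2251.55 + 739.394 = 2990.944 ng/mL·hr
Trapezoidal AUC_0→6 (sublingual tablet):
  [0→0.5]: (0.0+454.4)/2 × 0.5 = 113.6
  [0.5→2.5]: (454.4+788.2)/2 × 2 = 1242.6
  [2.5→5.5]: (788.2+462.4)/2 × 3 = 1875.9
  [5.5→6]: (462.4+414.4)/2 × 0.5 = 219.2
  Sum = 3451.3 ng/mL·hr
sublingual tablet tail: 414.4/0.231 = 1793.939; AUC_ev,0→∞ = 3451.3 + 1793.939 = 5245.239 ng/mL·hr
F = (AUC_ev/D_ev)/(AUC_iv/D_iv) = (5245.239/50)/(2990.944/25) = 104.90478/119.63776 = 0.8769

F = 0.877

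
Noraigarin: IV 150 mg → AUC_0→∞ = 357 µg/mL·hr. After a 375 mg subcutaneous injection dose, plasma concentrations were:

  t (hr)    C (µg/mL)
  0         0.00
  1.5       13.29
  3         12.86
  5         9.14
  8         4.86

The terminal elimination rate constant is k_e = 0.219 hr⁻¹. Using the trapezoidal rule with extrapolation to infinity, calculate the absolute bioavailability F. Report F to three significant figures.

Trapezoidal AUC_0→8 (subcutaneous injection):
  [0→1.5]: (0.00+13.29)/2 × 1.5 = 9.9675
  [1.5→3]: (13.29+12.86)/2 × 1.5 = 19.6125
  [3→5]: (12.86+9.14)/2 × 2 = 22.0
  [5→8]: (9.14+4.86)/2 × 3 = 21.0
  Sum = 72.58 µg/mL·hr
Tail: C_last/k_e = 4.86/0.219 = 22.192
AUC_0→∞ (subcutaneous injection) = 72.58 + 22.192 = 94.772 µg/mL·hr
F = (AUC_ev/D_ev)/(AUC_iv/D_iv) = (94.772/375)/(357/150) = 0.252725/2.38 = 0.1062

F = 0.106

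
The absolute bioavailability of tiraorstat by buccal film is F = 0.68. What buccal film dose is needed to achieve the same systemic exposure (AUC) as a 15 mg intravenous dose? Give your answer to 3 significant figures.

D_buccal = 22.1 mg

For equal systemic exposure: F × D_ev = D_iv
D_ev = D_iv / F = 15 / 0.68 = 22.0588 mg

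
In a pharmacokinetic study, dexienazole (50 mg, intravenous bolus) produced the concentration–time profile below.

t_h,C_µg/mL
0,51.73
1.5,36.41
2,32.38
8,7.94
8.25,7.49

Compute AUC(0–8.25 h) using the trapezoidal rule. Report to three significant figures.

Trapezoidal AUC_0→8.25:
  [0→1.5]: (51.73+36.41)/2 × 1.5 = 66.105
  [1.5→2]: (36.41+32.38)/2 × 0.5 = 17.1975
  [2→8]: (32.38+7.94)/2 × 6 = 120.96
  [8→8.25]: (7.94+7.49)/2 × 0.25 = 1.92875
  Sum = 206.19125 µg/mL·h

AUC = 206 µg/mL·h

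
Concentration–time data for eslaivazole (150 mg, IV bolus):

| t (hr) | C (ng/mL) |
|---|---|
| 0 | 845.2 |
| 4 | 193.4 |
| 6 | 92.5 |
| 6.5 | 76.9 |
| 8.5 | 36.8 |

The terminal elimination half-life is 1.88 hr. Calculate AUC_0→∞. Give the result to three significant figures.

AUC = 2620 ng/mL·hr

Trapezoidal AUC_0→8.5:
  [0→4]: (845.2+193.4)/2 × 4 = 2077.2
  [4→6]: (193.4+92.5)/2 × 2 = 285.9
  [6→6.5]: (92.5+76.9)/2 × 0.5 = 42.35
  [6.5→8.5]: (76.9+36.8)/2 × 2 = 113.7
  Sum = 2519.15 ng/mL·hr
k_e = ln2 / t½ = 0.693147 / 1.88 = 0.3687 hr^-1
Extrapolated tail: C_last / k_e = 36.8 / 0.3687 = 99.810
AUC_0→∞ = 2519.15 + 99.810 = 2618.96 ng/mL·hr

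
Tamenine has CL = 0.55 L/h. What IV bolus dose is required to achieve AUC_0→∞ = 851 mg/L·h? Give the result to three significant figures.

Dose = 468 mg

Dose_iv = CL × AUC_0→∞
     = 0.55 × 851 = 468.05 mg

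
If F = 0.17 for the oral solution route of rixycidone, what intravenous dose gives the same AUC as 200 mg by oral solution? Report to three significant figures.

D_iv = 34.0 mg

Systemic exposure from an extravascular dose = F × D_ev, so the equivalent IV dose is F × D_ev.
D_iv = F × D_ev = 0.17 × 200 = 34 mg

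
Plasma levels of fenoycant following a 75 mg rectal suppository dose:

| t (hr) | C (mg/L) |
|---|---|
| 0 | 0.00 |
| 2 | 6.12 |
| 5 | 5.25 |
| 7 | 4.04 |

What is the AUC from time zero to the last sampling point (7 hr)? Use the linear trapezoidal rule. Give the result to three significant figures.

AUC = 32.5 mg/L·hr

Trapezoidal AUC_0→7:
  [0→2]: (0.00+6.12)/2 × 2 = 6.12
  [2→5]: (6.12+5.25)/2 × 3 = 17.055
  [5→7]: (5.25+4.04)/2 × 2 = 9.29
  Sum = 32.465 mg/L·hr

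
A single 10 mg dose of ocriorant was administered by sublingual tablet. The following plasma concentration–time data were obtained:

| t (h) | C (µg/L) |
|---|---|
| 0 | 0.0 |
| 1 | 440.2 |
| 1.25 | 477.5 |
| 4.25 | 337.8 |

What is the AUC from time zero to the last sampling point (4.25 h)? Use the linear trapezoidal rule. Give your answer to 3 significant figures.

AUC = 1560 µg/L·h

Trapezoidal AUC_0→4.25:
  [0→1]: (0.0+440.2)/2 × 1 = 220.1
  [1→1.25]: (440.2+477.5)/2 × 0.25 = 114.7125
  [1.25→4.25]: (477.5+337.8)/2 × 3 = 1222.95
  Sum = 1557.7625 µg/L·h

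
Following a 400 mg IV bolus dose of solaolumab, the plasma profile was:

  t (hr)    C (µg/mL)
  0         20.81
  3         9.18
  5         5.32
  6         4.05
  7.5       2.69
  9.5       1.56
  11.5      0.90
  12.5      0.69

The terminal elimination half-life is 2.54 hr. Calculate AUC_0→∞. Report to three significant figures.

AUC = 79.3 µg/mL·hr

Trapezoidal AUC_0→12.5:
  [0→3]: (20.81+9.18)/2 × 3 = 44.985
  [3→5]: (9.18+5.32)/2 × 2 = 14.5
  [5→6]: (5.32+4.05)/2 × 1 = 4.685
  [6→7.5]: (4.05+2.69)/2 × 1.5 = 5.055
  [7.5→9.5]: (2.69+1.56)/2 × 2 = 4.25
  [9.5→11.5]: (1.56+0.90)/2 × 2 = 2.46
  [11.5→12.5]: (0.90+0.69)/2 × 1 = 0.795
  Sum = 76.73 µg/mL·hr
k_e = ln2 / t½ = 0.693147 / 2.54 = 0.2729 hr^-1
Extrapolated tail: C_last / k_e = 0.69 / 0.2729 = 2.528
AUC_0→∞ = 76.73 + 2.528 = 79.258 µg/mL·hr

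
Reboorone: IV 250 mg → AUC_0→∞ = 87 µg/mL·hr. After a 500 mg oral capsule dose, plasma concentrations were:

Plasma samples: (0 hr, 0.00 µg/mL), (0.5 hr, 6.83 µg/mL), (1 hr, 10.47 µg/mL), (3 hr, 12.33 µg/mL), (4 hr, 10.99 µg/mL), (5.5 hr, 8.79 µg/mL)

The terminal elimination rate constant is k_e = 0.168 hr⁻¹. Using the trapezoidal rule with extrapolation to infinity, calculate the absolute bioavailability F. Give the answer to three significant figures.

F = 0.619

Trapezoidal AUC_0→5.5 (oral capsule):
  [0→0.5]: (0.00+6.83)/2 × 0.5 = 1.7075
  [0.5→1]: (6.83+10.47)/2 × 0.5 = 4.325
  [1→3]: (10.47+12.33)/2 × 2 = 22.8
  [3→4]: (12.33+10.99)/2 × 1 = 11.66
  [4→5.5]: (10.99+8.79)/2 × 1.5 = 14.835
  Sum = 55.3275 µg/mL·hr
Tail: C_last/k_e = 8.79/0.168 = 52.321
AUC_0→∞ (oral capsule) = 55.3275 + 52.321 = 107.6485 µg/mL·hr
F = (AUC_ev/D_ev)/(AUC_iv/D_iv) = (107.6485/500)/(87/250) = 0.215297/0.348 = 0.6187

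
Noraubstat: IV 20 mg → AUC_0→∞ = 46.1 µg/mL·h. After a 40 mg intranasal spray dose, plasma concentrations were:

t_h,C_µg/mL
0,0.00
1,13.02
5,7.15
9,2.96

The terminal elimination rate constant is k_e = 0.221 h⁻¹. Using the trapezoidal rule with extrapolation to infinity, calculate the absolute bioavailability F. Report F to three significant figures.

Trapezoidal AUC_0→9 (intranasal spray):
  [0→1]: (0.00+13.02)/2 × 1 = 6.51
  [1→5]: (13.02+7.15)/2 × 4 = 40.34
  [5→9]: (7.15+2.96)/2 × 4 = 20.22
  Sum = 67.07 µg/mL·h
Tail: C_last/k_e = 2.96/0.221 = 13.394
AUC_0→∞ (intranasal spray) = 67.07 + 13.394 = 80.464 µg/mL·h
F = (AUC_ev/D_ev)/(AUC_iv/D_iv) = (80.464/40)/(46.1/20) = 2.0116/2.305 = 0.8727

F = 0.873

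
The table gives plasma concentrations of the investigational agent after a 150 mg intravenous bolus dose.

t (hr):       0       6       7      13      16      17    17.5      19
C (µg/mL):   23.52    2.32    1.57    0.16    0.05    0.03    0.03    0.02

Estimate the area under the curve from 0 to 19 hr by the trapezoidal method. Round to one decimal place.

AUC = 85.1 µg/mL·hr

Trapezoidal AUC_0→19:
  [0→6]: (23.52+2.32)/2 × 6 = 77.52
  [6→7]: (2.32+1.57)/2 × 1 = 1.945
  [7→13]: (1.57+0.16)/2 × 6 = 5.19
  [13→16]: (0.16+0.05)/2 × 3 = 0.315
  [16→17]: (0.05+0.03)/2 × 1 = 0.04
  [17→17.5]: (0.03+0.03)/2 × 0.5 = 0.015
  [17.5→19]: (0.03+0.02)/2 × 1.5 = 0.0375
  Sum = 85.0625 µg/mL·hr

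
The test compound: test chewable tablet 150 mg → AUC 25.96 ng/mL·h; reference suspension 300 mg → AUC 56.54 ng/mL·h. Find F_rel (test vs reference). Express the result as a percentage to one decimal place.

F_rel = (AUC_test/D_test) / (AUC_ref/D_ref)
      = (25.96/150) / (56.54/300)
      = 0.173067 / 0.188467 = 0.9183 = 91.83%

F_rel = 91.8%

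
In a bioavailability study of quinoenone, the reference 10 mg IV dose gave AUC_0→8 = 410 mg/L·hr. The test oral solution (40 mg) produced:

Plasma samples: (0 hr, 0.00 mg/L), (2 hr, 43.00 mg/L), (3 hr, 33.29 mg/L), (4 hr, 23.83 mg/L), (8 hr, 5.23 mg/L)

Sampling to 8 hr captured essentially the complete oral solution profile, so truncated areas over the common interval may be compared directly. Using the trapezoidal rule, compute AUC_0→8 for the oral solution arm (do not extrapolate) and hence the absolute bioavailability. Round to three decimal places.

F = 0.102

Trapezoidal AUC_0→8 (oral solution):
  [0→2]: (0.00+43.00)/2 × 2 = 43.0
  [2→3]: (43.00+33.29)/2 × 1 = 38.145
  [3→4]: (33.29+23.83)/2 × 1 = 28.56
  [4→8]: (23.83+5.23)/2 × 4 = 58.12
  Sum = 167.825 mg/L·hr
F = (AUC_ev/D_ev)/(AUC_iv/D_iv) = (167.825/40)/(410/10) = 4.195625/41 = 0.1023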